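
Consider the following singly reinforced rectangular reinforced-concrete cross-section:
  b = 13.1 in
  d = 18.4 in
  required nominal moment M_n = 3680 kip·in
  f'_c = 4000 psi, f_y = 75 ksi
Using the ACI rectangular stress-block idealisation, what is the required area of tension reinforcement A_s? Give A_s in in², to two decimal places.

From M_n = 0.85 f'_c a b (d − a/2):
a = d − √(d² − 2M_n/(0.85 f'_c b)) = 18.4 − √(18.4² − 2 × 3680/(0.85 × 4 × 13.1)) = 5.235 in.
A_s = 0.85 f'_c a b / f_y = 0.85 × 4 × 5.235 × 13.1 / 75 = 3.109 in².

A_s ≈ 3.11 in²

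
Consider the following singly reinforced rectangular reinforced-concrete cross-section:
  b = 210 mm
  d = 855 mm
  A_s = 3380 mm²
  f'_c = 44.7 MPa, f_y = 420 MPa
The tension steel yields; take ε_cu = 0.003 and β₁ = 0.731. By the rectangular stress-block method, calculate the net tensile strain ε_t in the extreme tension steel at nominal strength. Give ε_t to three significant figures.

ε_t ≈ 0.00754

a = A_s f_y/(0.85 f'_c b) = 177.92 mm.
β₁ = 0.731, so c = a/β₁ = 177.92/0.731 = 243.39 mm.
From the linear strain diagram with ε_cu = 0.003: ε_t = 0.003 (d − c)/c = 0.003 × (855 − 243.39)/243.39 = 0.00754.
Since ε_t ≥ 0.005, the section is tension-controlled.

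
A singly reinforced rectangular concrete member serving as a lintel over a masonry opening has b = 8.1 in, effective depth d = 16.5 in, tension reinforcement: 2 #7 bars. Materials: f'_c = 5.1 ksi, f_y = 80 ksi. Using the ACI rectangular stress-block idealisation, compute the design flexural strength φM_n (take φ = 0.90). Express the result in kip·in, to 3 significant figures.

A_s = 2 × 0.6 = 1.2 in².
T = A_s f_y = 1.2 × 80 = 96 kips.
a = T/(0.85 f'_c b) = 96/(0.85 × 5.1 × 8.1) = 2.734 in.
M_n = T(d − a/2) = 96 × (16.5 − 1.367) = 1452.8 kip·in.
φM_n = 0.90 × 1452.8 = 1307.5 kip·in.

φM_n ≈ 1310 kip·in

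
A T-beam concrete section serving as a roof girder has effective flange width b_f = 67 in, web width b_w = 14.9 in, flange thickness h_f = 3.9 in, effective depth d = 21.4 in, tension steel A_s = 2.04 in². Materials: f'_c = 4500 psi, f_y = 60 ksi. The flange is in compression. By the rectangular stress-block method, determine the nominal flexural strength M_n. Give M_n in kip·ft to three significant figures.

M_n ≈ 216 kip·ft

Tension: T = A_s f_y = 2.04 × 60 = 122.4 kips.
Try a within the flange: a = T/(0.85 f'_c b_f) = 122.4/(0.85 × 4.5 × 67) = 0.478 in.
Since a = 0.478 ≤ h_f = 3.9 in, the stress block lies entirely in the flange; analyse as a rectangular beam of width b_f.
M_n = T(d − a/2) = 122.4 × (21.4 − 0.239) = 2590.1 kip·in.
M_n = 2590.1/12 = 215.84 kip·ft.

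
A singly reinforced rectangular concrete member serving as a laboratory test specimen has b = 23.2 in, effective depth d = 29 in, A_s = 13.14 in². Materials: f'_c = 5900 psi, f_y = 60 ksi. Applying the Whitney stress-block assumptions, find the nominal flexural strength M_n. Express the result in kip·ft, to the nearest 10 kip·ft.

T = A_s f_y = 13.14 × 60 = 788.4 kips.
a = T/(0.85 f'_c b) = 788.4/(0.85 × 5.9 × 23.2) = 6.776 in.
M_n = T(d − a/2) = 788.4 × (29 − 3.388) = 20192.5 kip·in = 20192.5/12 = 1682.71 kip·ft.

M_n ≈ 1680 kip·ft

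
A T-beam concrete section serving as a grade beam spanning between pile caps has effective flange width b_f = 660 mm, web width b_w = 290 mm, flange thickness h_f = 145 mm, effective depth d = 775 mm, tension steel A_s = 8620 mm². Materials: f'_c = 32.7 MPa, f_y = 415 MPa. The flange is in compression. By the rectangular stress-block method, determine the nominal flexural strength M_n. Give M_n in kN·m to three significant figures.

Tension: T = A_s f_y = 8620 × 415 = 3577300 N.
Try a within the flange: a = T/(0.85 f'_c b_f) = 3577300/(0.85 × 32.7 × 660) = 195.00 mm.
a = 195.00 > h_f = 145 mm: the block extends into the web. Split into flange-overhang and web parts.
C_f = 0.85 f'_c (b_f − b_w) h_f = 0.85 × 32.7 × (660 − 290) × 145 = 1491202 N.
Remaining web compression depth: a_w = (T − C_f)/(0.85 f'_c b_w) = (3577300 − 1491202)/(0.85 × 32.7 × 290) = 258.80 mm.
M_n = C_f(d − h_f/2) + (T − C_f)(d − a_w/2) = 1491202 × (775 − 72.5) + 2086098 × (775 − 129.4) = 1047.57 + 1346.78 = 2394.35 × 10⁶ N·mm.
M_n = 2394.35 kN·m.

M_n ≈ 2390 kN·m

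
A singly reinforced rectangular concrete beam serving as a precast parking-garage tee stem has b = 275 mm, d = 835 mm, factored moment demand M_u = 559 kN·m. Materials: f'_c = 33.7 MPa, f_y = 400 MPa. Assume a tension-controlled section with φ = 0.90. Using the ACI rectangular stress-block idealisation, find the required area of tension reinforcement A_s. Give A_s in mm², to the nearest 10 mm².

A_s ≈ 1980 mm²

M_n = M_u/φ = 559/0.90 = 621.111 kN·m.
With M_n = 0.85 f'_c a b (d − a/2), solve the quadratic for a:
a = d − √(d² − 2M_n/(0.85 f'_c b)) = 835 − √(835² − 2 × 621.111×10⁶/(0.85 × 33.7 × 275)) = 100.47 mm.
A_s = 0.85 f'_c a b / f_y = 0.85 × 33.7 × 100.47 × 275 / 400 = 1978.6 mm².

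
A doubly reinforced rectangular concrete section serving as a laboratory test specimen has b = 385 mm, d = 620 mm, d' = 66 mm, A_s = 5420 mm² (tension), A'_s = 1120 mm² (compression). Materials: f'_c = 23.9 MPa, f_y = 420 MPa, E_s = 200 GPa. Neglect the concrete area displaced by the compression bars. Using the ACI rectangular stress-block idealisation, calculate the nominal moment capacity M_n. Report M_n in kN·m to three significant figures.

Assume both tension and compression steel yield.
Net tension couple steel: A_s − A'_s = 4300 mm².
a = (A_s − A'_s) f_y / (0.85 f'_c b) = 1806000/(0.85 × 23.9 × 385) = 230.91 mm.
c = a/β₁ = 230.91/0.85 = 271.66 mm; ε'_s = 0.003(c − d')/c = 0.0023 ≥ f_y/E_s = 0.0021, so compression steel does yield.
M_n = (A_s − A'_s) f_y (d − a/2) + A'_s f_y (d − d') = [1806000 × (620 − 115.455) + 470400 × (620 − 66)] × 10⁻⁶ = 911.21 + 260.60 = 1171.81 kN·m.

M_n ≈ 1170 kN·m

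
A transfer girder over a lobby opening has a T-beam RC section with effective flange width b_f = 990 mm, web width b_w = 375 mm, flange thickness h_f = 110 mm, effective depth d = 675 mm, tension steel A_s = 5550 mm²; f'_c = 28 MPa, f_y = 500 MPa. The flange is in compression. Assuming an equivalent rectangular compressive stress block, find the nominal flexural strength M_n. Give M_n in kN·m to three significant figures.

Tension: T = A_s f_y = 5550 × 500 = 2775000 N.
Try a within the flange: a = T/(0.85 f'_c b_f) = 2775000/(0.85 × 28 × 990) = 117.77 mm.
a = 117.77 > h_f = 110 mm: the block extends into the web. Split into flange-overhang and web parts.
C_f = 0.85 f'_c (b_f − b_w) h_f = 0.85 × 28 × (990 − 375) × 110 = 1610070 N.
Remaining web compression depth: a_w = (T − C_f)/(0.85 f'_c b_w) = (2775000 − 1610070)/(0.85 × 28 × 375) = 130.52 mm.
M_n = C_f(d − h_f/2) + (T − C_f)(d − a_w/2) = 1610070 × (675 − 55) + 1164930 × (675 − 65.26) = 998.24 + 710.30 = 1708.54 × 10⁶ N·mm.
M_n = 1708.54 kN·m.

M_n ≈ 1710 kN·m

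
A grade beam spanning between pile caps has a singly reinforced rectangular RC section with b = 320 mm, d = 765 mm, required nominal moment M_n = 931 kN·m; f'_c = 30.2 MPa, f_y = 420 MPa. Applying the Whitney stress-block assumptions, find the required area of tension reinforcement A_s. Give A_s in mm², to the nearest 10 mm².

A_s ≈ 3250 mm²

With M_n = 0.85 f'_c a b (d − a/2), solve the quadratic for a:
a = d − √(d² − 2M_n/(0.85 f'_c b)) = 765 − √(765² − 2 × 931×10⁶/(0.85 × 30.2 × 320)) = 166.21 mm.
A_s = 0.85 f'_c a b / f_y = 0.85 × 30.2 × 166.21 × 320 / 420 = 3250.8 mm².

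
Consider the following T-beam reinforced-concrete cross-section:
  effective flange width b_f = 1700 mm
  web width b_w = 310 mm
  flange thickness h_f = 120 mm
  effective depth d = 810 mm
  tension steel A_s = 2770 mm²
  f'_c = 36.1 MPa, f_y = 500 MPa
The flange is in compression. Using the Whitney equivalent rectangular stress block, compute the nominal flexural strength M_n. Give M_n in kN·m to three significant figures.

Tension: T = A_s f_y = 2770 × 500 = 1385000 N.
Try a within the flange: a = T/(0.85 f'_c b_f) = 1385000/(0.85 × 36.1 × 1700) = 26.55 mm.
Since a = 26.55 ≤ h_f = 120 mm, the stress block lies entirely in the flange; analyse as a rectangular beam of width b_f.
M_n = T(d − a/2) = 1385000 × (810 − 13.275) = 1103.46 × 10⁶ N·mm.
M_n = 1103.46 kN·m.

M_n ≈ 1100 kN·m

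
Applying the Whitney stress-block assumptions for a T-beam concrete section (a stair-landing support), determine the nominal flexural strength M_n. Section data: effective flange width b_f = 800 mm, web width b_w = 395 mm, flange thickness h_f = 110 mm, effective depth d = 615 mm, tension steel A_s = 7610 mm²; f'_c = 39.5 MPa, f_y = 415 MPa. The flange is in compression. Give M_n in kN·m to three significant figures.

Tension: T = A_s f_y = 7610 × 415 = 3158150 N.
Try a within the flange: a = T/(0.85 f'_c b_f) = 3158150/(0.85 × 39.5 × 800) = 117.58 mm.
a = 117.58 > h_f = 110 mm: the block extends into the web. Split into flange-overhang and web parts.
C_f = 0.85 f'_c (b_f − b_w) h_f = 0.85 × 39.5 × (800 − 395) × 110 = 1495766 N.
Remaining web compression depth: a_w = (T − C_f)/(0.85 f'_c b_w) = (3158150 − 1495766)/(0.85 × 39.5 × 395) = 125.35 mm.
M_n = C_f(d − h_f/2) + (T − C_f)(d − a_w/2) = 1495766 × (615 − 55) + 1662384 × (615 − 62.675) = 837.63 + 918.18 = 1755.81 × 10⁶ N·mm.
M_n = 1755.81 kN·m.

M_n ≈ 1760 kN·m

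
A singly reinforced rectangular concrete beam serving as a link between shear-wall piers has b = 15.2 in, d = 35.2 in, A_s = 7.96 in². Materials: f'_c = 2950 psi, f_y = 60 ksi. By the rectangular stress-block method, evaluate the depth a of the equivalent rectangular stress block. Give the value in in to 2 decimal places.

a ≈ 12.53 in

T = A_s f_y = 7.96 × 60 = 477.6 kips.
a = T/(0.85 f'_c b) = 477.6/(0.85 × 2.95 × 15.2) = 12.53 in.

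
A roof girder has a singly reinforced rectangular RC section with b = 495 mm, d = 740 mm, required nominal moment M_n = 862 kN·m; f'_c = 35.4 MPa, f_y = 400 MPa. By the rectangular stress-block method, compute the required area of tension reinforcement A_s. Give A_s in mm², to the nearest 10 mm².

A_s ≈ 3080 mm²

With M_n = 0.85 f'_c a b (d − a/2), solve the quadratic for a:
a = d − √(d² − 2M_n/(0.85 f'_c b)) = 740 − √(740² − 2 × 862×10⁶/(0.85 × 35.4 × 495)) = 82.84 mm.
A_s = 0.85 f'_c a b / f_y = 0.85 × 35.4 × 82.84 × 495 / 400 = 3084.7 mm².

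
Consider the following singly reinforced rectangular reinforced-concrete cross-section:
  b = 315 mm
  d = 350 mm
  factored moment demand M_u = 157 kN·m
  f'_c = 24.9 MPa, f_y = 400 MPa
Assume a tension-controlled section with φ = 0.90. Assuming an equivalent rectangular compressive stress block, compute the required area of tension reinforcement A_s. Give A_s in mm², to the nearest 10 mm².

M_n = M_u/φ = 157/0.90 = 174.444 kN·m.
With M_n = 0.85 f'_c a b (d − a/2), solve the quadratic for a:
a = d − √(d² − 2M_n/(0.85 f'_c b)) = 350 − √(350² − 2 × 174.444×10⁶/(0.85 × 24.9 × 315)) = 85.11 mm.
A_s = 0.85 f'_c a b / f_y = 0.85 × 24.9 × 85.11 × 315 / 400 = 1418.6 mm².

A_s ≈ 1420 mm²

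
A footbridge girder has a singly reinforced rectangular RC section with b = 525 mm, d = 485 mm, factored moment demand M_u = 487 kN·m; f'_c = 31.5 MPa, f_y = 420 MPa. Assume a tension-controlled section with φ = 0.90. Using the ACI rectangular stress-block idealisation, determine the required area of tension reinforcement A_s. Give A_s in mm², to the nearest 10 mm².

A_s ≈ 2920 mm²

M_n = M_u/φ = 487/0.90 = 541.111 kN·m.
With M_n = 0.85 f'_c a b (d − a/2), solve the quadratic for a:
a = d − √(d² − 2M_n/(0.85 f'_c b)) = 485 − √(485² − 2 × 541.111×10⁶/(0.85 × 31.5 × 525)) = 87.21 mm.
A_s = 0.85 f'_c a b / f_y = 0.85 × 31.5 × 87.21 × 525 / 420 = 2918.8 mm².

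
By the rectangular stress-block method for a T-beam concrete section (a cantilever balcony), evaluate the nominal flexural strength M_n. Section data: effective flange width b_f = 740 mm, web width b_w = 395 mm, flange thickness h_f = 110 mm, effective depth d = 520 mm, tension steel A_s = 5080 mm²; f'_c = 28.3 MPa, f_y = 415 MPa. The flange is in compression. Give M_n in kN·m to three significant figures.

M_n ≈ 971 kN·m

Tension: T = A_s f_y = 5080 × 415 = 2108200 N.
Try a within the flange: a = T/(0.85 f'_c b_f) = 2108200/(0.85 × 28.3 × 740) = 118.43 mm.
a = 118.43 > h_f = 110 mm: the block extends into the web. Split into flange-overhang and web parts.
C_f = 0.85 f'_c (b_f − b_w) h_f = 0.85 × 28.3 × (740 − 395) × 110 = 912887 N.
Remaining web compression depth: a_w = (T − C_f)/(0.85 f'_c b_w) = (2108200 − 912887)/(0.85 × 28.3 × 395) = 125.80 mm.
M_n = C_f(d − h_f/2) + (T − C_f)(d − a_w/2) = 912887 × (520 − 55) + 1195313 × (520 − 62.9) = 424.49 + 546.38 = 970.87 × 10⁶ N·mm.
M_n = 970.87 kN·m.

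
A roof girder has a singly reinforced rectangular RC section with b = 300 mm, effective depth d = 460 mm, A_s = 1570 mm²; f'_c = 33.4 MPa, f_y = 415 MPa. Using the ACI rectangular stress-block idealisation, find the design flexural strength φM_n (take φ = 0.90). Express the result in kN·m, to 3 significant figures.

T = A_s f_y = 1570 × 415 = 651550 N = 651.55 kN.
From C = T: a = T/(0.85 f'_c b) = 651550/(0.85 × 33.4 × 300) = 76.50 mm.
M_n = T(d − a/2) = 651.55 kN × (460 − 38.25) mm = 274.79 kN·m.
φM_n = 0.90 × 274.79 = 247.31 kN·m.

φM_n ≈ 247 kN·m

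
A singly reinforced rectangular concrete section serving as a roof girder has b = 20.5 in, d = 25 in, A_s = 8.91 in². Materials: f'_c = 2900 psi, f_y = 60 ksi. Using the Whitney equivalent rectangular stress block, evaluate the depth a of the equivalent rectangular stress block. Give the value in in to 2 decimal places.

T = A_s f_y = 8.91 × 60 = 534.6 kips.
a = T/(0.85 f'_c b) = 534.6/(0.85 × 2.9 × 20.5) = 10.58 in.

a ≈ 10.58 in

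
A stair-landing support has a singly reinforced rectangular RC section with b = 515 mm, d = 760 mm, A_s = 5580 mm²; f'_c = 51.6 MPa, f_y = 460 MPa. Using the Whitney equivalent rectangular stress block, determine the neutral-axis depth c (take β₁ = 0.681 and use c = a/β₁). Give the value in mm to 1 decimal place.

T = A_s f_y = 5580 × 460 = 2566800 N = 2566.8 kN.
Setting C = 0.85 f'_c a b equal to T: a = 2566800/(0.85 × 51.6 × 515) = 113.636 mm.
With β₁ = 0.681, c = a/β₁ = 113.636/0.681 = 166.9 mm.

c ≈ 166.9 mm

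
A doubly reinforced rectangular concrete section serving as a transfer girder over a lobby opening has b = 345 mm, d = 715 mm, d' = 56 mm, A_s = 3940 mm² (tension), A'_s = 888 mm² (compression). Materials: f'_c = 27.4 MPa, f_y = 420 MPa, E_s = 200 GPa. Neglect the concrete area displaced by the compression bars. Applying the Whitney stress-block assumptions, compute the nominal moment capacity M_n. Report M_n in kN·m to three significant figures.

Assume both tension and compression steel yield.
Net tension couple steel: A_s − A'_s = 3052 mm².
a = (A_s − A'_s) f_y / (0.85 f'_c b) = 1281840/(0.85 × 27.4 × 345) = 159.53 mm.
c = a/β₁ = 159.53/0.85 = 187.68 mm; ε'_s = 0.003(c − d')/c = 0.0021 ≥ f_y/E_s = 0.0021, so compression steel does yield.
M_n = (A_s − A'_s) f_y (d − a/2) + A'_s f_y (d − d') = [1281840 × (715 − 79.765) + 372960 × (715 − 56)] × 10⁻⁶ = 814.27 + 245.78 = 1060.05 kN·m.

M_n ≈ 1060 kN·m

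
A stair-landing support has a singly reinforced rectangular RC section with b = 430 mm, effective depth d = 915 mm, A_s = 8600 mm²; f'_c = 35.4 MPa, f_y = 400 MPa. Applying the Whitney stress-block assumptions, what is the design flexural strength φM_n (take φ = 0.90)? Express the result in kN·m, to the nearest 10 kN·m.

T = A_s f_y = 8600 × 400 = 3440000 N = 3440 kN.
From C = T: a = T/(0.85 f'_c b) = 3440000/(0.85 × 35.4 × 430) = 265.87 mm.
M_n = T(d − a/2) = 3440 kN × (915 − 132.935) mm = 2690.30 kN·m.
φM_n = 0.90 × 2690.30 = 2421.27 kN·m.

φM_n ≈ 2420 kN·m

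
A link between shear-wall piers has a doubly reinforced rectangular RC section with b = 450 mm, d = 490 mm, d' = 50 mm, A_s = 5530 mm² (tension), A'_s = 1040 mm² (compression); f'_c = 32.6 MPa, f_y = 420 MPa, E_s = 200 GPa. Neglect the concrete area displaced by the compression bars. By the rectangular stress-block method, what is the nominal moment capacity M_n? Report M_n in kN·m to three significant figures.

M_n ≈ 974 kN·m

Assume both tension and compression steel yield.
Net tension couple steel: A_s − A'_s = 4490 mm².
a = (A_s − A'_s) f_y / (0.85 f'_c b) = 1885800/(0.85 × 32.6 × 450) = 151.23 mm.
c = a/β₁ = 151.23/0.817 = 185.10 mm; ε'_s = 0.003(c − d')/c = 0.0022 ≥ f_y/E_s = 0.0021, so compression steel does yield.
M_n = (A_s − A'_s) f_y (d − a/2) + A'_s f_y (d − d') = [1885800 × (490 − 75.615) + 436800 × (490 − 50)] × 10⁻⁶ = 781.45 + 192.19 = 973.64 kN·m.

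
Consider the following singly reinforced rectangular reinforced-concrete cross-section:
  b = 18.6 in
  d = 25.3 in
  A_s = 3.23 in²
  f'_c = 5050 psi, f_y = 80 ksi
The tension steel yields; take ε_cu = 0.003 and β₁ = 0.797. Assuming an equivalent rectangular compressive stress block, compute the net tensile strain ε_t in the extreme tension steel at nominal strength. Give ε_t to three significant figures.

a = A_s f_y/(0.85 f'_c b) = 3.236 in.
β₁ = 0.797, so c = a/β₁ = 3.236/0.797 = 4.060 in.
From the linear strain diagram with ε_cu = 0.003: ε_t = 0.003 (d − c)/c = 0.003 × (25.3 − 4.060)/4.060 = 0.0157.
Since ε_t ≥ 0.005, the section is tension-controlled.

ε_t ≈ 0.0157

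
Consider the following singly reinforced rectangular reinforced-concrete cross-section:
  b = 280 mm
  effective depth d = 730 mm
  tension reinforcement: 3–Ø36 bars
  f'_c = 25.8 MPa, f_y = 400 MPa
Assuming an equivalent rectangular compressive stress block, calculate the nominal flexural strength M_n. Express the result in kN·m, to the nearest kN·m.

A_s = 3 × 1018 = 3054 mm².
T = A_s f_y = 3054 × 400 = 1221600 N = 1221.6 kN.
From C = T: a = T/(0.85 f'_c b) = 1221600/(0.85 × 25.8 × 280) = 198.94 mm.
M_n = T(d − a/2) = 1221.6 kN × (730 − 99.47) mm = 770.26 kN·m.

M_n ≈ 770 kN·m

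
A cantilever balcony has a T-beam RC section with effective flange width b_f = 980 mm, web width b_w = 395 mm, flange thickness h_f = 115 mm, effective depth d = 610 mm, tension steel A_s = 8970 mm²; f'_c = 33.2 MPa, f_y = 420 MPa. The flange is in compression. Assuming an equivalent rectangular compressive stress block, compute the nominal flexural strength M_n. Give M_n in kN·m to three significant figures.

Tension: T = A_s f_y = 8970 × 420 = 3767400 N.
Try a within the flange: a = T/(0.85 f'_c b_f) = 3767400/(0.85 × 33.2 × 980) = 136.23 mm.
a = 136.23 > h_f = 115 mm: the block extends into the web. Split into flange-overhang and web parts.
C_f = 0.85 f'_c (b_f − b_w) h_f = 0.85 × 33.2 × (980 − 395) × 115 = 1898501 N.
Remaining web compression depth: a_w = (T − C_f)/(0.85 f'_c b_w) = (3767400 − 1898501)/(0.85 × 33.2 × 395) = 167.66 mm.
M_n = C_f(d − h_f/2) + (T − C_f)(d − a_w/2) = 1898501 × (610 − 57.5) + 1868899 × (610 − 83.83) = 1048.92 + 983.36 = 2032.28 × 10⁶ N·mm.
M_n = 2032.28 kN·m.

M_n ≈ 2030 kN·m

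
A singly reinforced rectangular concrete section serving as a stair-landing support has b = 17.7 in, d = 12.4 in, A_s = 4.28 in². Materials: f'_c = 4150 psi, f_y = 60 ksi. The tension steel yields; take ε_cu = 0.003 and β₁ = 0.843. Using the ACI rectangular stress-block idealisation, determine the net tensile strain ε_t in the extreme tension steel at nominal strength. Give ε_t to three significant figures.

a = A_s f_y/(0.85 f'_c b) = 4.113 in.
β₁ = 0.843, so c = a/β₁ = 4.113/0.843 = 4.879 in.
From the linear strain diagram with ε_cu = 0.003: ε_t = 0.003 (d − c)/c = 0.003 × (12.4 − 4.879)/4.879 = 0.00462.
ε_t is between 0.004 and 0.005 — transition zone.

ε_t ≈ 0.00462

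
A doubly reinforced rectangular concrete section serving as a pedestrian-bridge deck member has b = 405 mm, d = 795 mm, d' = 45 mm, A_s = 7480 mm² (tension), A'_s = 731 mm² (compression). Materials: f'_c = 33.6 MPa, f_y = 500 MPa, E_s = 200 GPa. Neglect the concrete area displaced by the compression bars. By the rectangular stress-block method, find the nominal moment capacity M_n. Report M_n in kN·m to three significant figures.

Assume both tension and compression steel yield.
Net tension couple steel: A_s − A'_s = 6749 mm².
a = (A_s − A'_s) f_y / (0.85 f'_c b) = 3374500/(0.85 × 33.6 × 405) = 291.74 mm.
c = a/β₁ = 291.74/0.81 = 360.17 mm; ε'_s = 0.003(c − d')/c = 0.0026 ≥ f_y/E_s = 0.0025, so compression steel does yield.
M_n = (A_s − A'_s) f_y (d − a/2) + A'_s f_y (d − d') = [3374500 × (795 − 145.87) + 365500 × (795 − 45)] × 10⁻⁶ = 2190.49 + 274.13 = 2464.62 kN·m.

M_n ≈ 2460 kN·m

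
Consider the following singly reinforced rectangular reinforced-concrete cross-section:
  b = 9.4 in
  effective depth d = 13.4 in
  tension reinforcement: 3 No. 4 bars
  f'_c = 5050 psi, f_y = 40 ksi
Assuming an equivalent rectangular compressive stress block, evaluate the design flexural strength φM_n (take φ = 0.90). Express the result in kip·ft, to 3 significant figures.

A_s = 3 × 0.2 = 0.6 in².
T = A_s f_y = 0.6 × 40 = 24 kips.
a = T/(0.85 f'_c b) = 24/(0.85 × 5.05 × 9.4) = 0.595 in.
M_n = T(d − a/2) = 24 × (13.4 − 0.2975) = 314.5 kip·in = 314.5/12 = 26.21 kip·ft.
φM_n = 0.90 × 26.21 = 23.59 kip·ft.

φM_n ≈ 23.6 kip·ft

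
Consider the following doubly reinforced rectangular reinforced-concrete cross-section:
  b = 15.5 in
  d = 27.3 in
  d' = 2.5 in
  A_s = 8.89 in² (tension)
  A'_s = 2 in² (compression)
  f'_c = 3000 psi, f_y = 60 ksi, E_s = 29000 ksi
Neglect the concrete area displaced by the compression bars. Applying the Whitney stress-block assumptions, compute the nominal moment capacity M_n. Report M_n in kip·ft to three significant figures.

Assume both steels yield.
a = (A_s − A'_s) f_y/(0.85 f'_c b) = (8.89 − 2) × 60/(0.85 × 3 × 15.5) = 10.459 in.
c = a/β₁ = 10.459/0.85 = 12.305 in; ε'_s = 0.003(c − d')/c = 0.0024 ≥ ε_y = 0.0021, so the compression steel yields.
M_n = (A_s − A'_s) f_y (d − a/2) + A'_s f_y (d − d') = 413.4 × (27.3 − 5.2295) + 120 × (27.3 − 2.5) = 9123.9 + 2976.0 = 12099.9 kip·in = 12099.9/12 = 1008.33 kip·ft.

M_n ≈ 1010 kip·ft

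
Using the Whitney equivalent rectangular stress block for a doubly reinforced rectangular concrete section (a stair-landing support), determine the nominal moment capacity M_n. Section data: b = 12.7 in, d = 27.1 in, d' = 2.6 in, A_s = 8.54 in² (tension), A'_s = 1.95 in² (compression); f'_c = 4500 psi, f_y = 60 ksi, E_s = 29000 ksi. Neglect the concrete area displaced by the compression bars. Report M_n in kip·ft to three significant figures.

Assume both steels yield.
a = (A_s − A'_s) f_y/(0.85 f'_c b) = (8.54 − 1.95) × 60/(0.85 × 4.5 × 12.7) = 8.140 in.
c = a/β₁ = 8.140/0.825 = 9.867 in; ε'_s = 0.003(c − d')/c = 0.0022 ≥ ε_y = 0.0021, so the compression steel yields.
M_n = (A_s − A'_s) f_y (d − a/2) + A'_s f_y (d − d') = 395.4 × (27.1 − 4.07) + 117 × (27.1 − 2.6) = 9106.1 + 2866.5 = 11972.6 kip·in = 11972.6/12 = 997.72 kip·ft.

M_n ≈ 998 kip·ft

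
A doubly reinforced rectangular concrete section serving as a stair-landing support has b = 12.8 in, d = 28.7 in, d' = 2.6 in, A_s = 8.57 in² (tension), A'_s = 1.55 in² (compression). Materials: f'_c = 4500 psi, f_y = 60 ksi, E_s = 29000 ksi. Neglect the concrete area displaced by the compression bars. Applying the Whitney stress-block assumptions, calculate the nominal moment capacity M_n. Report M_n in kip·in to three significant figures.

M_n ≈ 12700 kip·in

Assume both steels yield.
a = (A_s − A'_s) f_y/(0.85 f'_c b) = (8.57 − 1.55) × 60/(0.85 × 4.5 × 12.8) = 8.603 in.
c = a/β₁ = 8.603/0.825 = 10.428 in; ε'_s = 0.003(c − d')/c = 0.0023 ≥ ε_y = 0.0021, so the compression steel yields.
M_n = (A_s − A'_s) f_y (d − a/2) + A'_s f_y (d − d') = 421.2 × (28.7 − 4.3015) + 93 × (28.7 − 2.6) = 10276.6 + 2427.3 = 12703.9 kip·in.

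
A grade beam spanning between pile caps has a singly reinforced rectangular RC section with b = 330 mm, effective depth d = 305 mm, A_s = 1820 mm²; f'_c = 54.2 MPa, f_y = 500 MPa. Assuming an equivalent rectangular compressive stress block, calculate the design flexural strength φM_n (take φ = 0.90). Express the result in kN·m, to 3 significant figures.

φM_n ≈ 225 kN·m

T = A_s f_y = 1820 × 500 = 910000 N = 910 kN.
From C = T: a = T/(0.85 f'_c b) = 910000/(0.85 × 54.2 × 330) = 59.86 mm.
M_n = T(d − a/2) = 910 kN × (305 − 29.93) mm = 250.31 kN·m.
φM_n = 0.90 × 250.31 = 225.28 kN·m.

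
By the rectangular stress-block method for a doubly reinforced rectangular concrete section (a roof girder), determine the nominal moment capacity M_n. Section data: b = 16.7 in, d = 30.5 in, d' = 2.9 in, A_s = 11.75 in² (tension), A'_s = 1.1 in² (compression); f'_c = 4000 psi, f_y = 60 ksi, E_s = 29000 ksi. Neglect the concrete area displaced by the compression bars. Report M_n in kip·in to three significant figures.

Assume both steels yield.
a = (A_s − A'_s) f_y/(0.85 f'_c b) = (11.75 − 1.1) × 60/(0.85 × 4 × 16.7) = 11.254 in.
c = a/β₁ = 11.254/0.85 = 13.240 in; ε'_s = 0.003(c − d')/c = 0.0023 ≥ ε_y = 0.0021, so the compression steel yields.
M_n = (A_s − A'_s) f_y (d − a/2) + A'_s f_y (d − d') = 639 × (30.5 − 5.627) + 66 × (30.5 − 2.9) = 15893.8 + 1821.6 = 17715.4 kip·in.

M_n ≈ 17700 kip·in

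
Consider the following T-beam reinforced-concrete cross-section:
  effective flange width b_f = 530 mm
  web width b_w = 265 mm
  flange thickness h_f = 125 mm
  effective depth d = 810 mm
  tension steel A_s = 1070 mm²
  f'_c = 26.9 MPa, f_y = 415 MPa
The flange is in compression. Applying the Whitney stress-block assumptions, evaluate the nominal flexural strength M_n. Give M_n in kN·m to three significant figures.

M_n ≈ 352 kN·m

Tension: T = A_s f_y = 1070 × 415 = 444050 N.
Try a within the flange: a = T/(0.85 f'_c b_f) = 444050/(0.85 × 26.9 × 530) = 36.64 mm.
Since a = 36.64 ≤ h_f = 125 mm, the stress block lies entirely in the flange; analyse as a rectangular beam of width b_f.
M_n = T(d − a/2) = 444050 × (810 − 18.32) = 351.55 × 10⁶ N·mm.
M_n = 351.55 kN·m.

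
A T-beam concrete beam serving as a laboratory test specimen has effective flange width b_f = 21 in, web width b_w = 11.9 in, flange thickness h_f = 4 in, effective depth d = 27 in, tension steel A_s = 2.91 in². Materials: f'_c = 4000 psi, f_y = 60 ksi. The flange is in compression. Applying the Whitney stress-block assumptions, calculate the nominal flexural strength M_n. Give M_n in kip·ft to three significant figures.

M_n ≈ 375 kip·ft

Tension: T = A_s f_y = 2.91 × 60 = 174.6 kips.
Try a within the flange: a = T/(0.85 f'_c b_f) = 174.6/(0.85 × 4 × 21) = 2.445 in.
Since a = 2.445 ≤ h_f = 4 in, the stress block lies entirely in the flange; analyse as a rectangular beam of width b_f.
M_n = T(d − a/2) = 174.6 × (27 − 1.2225) = 4500.8 kip·in.
M_n = 4500.8/12 = 375.07 kip·ft.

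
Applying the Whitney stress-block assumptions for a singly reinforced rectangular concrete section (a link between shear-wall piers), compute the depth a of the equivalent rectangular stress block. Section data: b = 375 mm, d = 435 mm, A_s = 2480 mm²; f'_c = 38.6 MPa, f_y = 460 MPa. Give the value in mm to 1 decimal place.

T = A_s f_y = 2480 × 460 = 1140800 N = 1140.8 kN.
Setting C = 0.85 f'_c a b equal to T: a = 1140800/(0.85 × 38.6 × 375) = 92.7 mm.

a ≈ 92.7 mm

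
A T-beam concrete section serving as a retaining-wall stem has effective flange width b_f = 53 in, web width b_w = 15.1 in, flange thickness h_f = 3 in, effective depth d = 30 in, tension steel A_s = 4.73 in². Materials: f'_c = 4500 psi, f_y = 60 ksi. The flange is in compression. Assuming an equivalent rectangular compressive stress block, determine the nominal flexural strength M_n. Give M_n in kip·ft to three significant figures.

M_n ≈ 693 kip·ft

Tension: T = A_s f_y = 4.73 × 60 = 283.8 kips.
Try a within the flange: a = T/(0.85 f'_c b_f) = 283.8/(0.85 × 4.5 × 53) = 1.400 in.
Since a = 1.400 ≤ h_f = 3 in, the stress block lies entirely in the flange; analyse as a rectangular beam of width b_f.
M_n = T(d − a/2) = 283.8 × (30 − 0.7) = 8315.3 kip·in.
M_n = 8315.3/12 = 692.94 kip·ft.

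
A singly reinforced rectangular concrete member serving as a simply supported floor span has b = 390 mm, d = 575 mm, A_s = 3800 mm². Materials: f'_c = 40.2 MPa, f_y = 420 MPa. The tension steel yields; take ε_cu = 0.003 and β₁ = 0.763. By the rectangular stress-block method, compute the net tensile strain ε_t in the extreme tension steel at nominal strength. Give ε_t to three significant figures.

a = A_s f_y/(0.85 f'_c b) = 119.76 mm.
β₁ = 0.763, so c = a/β₁ = 119.76/0.763 = 156.96 mm.
From the linear strain diagram with ε_cu = 0.003: ε_t = 0.003 (d − c)/c = 0.003 × (575 − 156.96)/156.96 = 0.00799.
Since ε_t ≥ 0.005, the section is tension-controlled.

ε_t ≈ 0.00799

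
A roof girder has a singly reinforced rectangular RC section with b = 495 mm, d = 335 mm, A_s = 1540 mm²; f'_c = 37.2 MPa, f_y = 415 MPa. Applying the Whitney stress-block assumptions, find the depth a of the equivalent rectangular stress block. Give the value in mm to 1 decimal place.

a ≈ 40.8 mm

T = A_s f_y = 1540 × 415 = 639100 N = 639.1 kN.
Setting C = 0.85 f'_c a b equal to T: a = 639100/(0.85 × 37.2 × 495) = 40.8 mm.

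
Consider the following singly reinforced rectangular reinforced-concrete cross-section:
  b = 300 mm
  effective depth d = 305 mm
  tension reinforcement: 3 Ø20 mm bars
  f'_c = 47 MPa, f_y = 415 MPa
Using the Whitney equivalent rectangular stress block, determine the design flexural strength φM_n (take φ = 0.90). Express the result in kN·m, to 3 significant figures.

A_s = 3 × 314 = 942 mm².
T = A_s f_y = 942 × 415 = 390930 N = 390.93 kN.
From C = T: a = T/(0.85 f'_c b) = 390930/(0.85 × 47 × 300) = 32.62 mm.
M_n = T(d − a/2) = 390.93 kN × (305 − 16.31) mm = 112.86 kN·m.
φM_n = 0.90 × 112.86 = 101.57 kN·m.

φM_n ≈ 102 kN·m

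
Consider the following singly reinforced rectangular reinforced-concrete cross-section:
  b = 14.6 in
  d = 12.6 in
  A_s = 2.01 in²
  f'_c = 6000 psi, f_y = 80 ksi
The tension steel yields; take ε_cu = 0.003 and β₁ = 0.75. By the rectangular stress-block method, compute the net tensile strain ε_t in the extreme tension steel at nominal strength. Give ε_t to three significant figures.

ε_t ≈ 0.0101

a = A_s f_y/(0.85 f'_c b) = 2.160 in.
β₁ = 0.75, so c = a/β₁ = 2.160/0.75 = 2.880 in.
From the linear strain diagram with ε_cu = 0.003: ε_t = 0.003 (d − c)/c = 0.003 × (12.6 − 2.880)/2.880 = 0.0101.
Since ε_t ≥ 0.005, the section is tension-controlled.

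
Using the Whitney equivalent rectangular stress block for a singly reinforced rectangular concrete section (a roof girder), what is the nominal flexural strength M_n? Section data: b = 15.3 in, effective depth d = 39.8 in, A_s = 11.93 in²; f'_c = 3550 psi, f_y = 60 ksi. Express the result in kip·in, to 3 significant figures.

T = A_s f_y = 11.93 × 60 = 715.8 kips.
a = T/(0.85 f'_c b) = 715.8/(0.85 × 3.55 × 15.3) = 15.504 in.
M_n = T(d − a/2) = 715.8 × (39.8 − 7.752) = 22940.0 kip·in.

M_n ≈ 22900 kip·in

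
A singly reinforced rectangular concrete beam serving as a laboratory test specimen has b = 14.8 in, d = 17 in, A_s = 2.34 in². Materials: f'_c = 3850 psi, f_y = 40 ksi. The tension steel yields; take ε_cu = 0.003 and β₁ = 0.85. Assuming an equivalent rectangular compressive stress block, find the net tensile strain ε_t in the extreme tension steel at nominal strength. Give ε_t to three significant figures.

ε_t ≈ 0.0194

a = A_s f_y/(0.85 f'_c b) = 1.933 in.
β₁ = 0.85, so c = a/β₁ = 1.933/0.85 = 2.274 in.
From the linear strain diagram with ε_cu = 0.003: ε_t = 0.003 (d − c)/c = 0.003 × (17 − 2.274)/2.274 = 0.0194.
Since ε_t ≥ 0.005, the section is tension-controlled.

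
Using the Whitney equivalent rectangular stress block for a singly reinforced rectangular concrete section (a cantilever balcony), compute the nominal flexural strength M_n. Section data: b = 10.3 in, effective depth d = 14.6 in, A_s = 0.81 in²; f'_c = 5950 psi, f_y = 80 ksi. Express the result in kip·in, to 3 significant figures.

T = A_s f_y = 0.81 × 80 = 64.8 kips.
a = T/(0.85 f'_c b) = 64.8/(0.85 × 5.95 × 10.3) = 1.244 in.
M_n = T(d − a/2) = 64.8 × (14.6 − 0.622) = 905.8 kip·in.

M_n ≈ 906 kip·in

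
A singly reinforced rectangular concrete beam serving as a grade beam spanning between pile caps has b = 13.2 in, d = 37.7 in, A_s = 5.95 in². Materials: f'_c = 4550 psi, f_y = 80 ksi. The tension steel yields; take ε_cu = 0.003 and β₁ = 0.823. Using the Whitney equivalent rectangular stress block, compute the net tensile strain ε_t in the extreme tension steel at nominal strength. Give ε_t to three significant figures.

a = A_s f_y/(0.85 f'_c b) = 9.324 in.
β₁ = 0.823, so c = a/β₁ = 9.324/0.823 = 11.329 in.
From the linear strain diagram with ε_cu = 0.003: ε_t = 0.003 (d − c)/c = 0.003 × (37.7 − 11.329)/11.329 = 0.00698.
Since ε_t ≥ 0.005, the section is tension-controlled.

ε_t ≈ 0.00698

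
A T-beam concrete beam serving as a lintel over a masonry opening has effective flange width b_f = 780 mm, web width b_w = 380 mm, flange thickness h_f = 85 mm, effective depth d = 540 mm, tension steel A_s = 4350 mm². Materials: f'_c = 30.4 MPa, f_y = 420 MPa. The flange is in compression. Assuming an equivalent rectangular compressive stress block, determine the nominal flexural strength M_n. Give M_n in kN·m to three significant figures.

Tension: T = A_s f_y = 4350 × 420 = 1827000 N.
Try a within the flange: a = T/(0.85 f'_c b_f) = 1827000/(0.85 × 30.4 × 780) = 90.65 mm.
a = 90.65 > h_f = 85 mm: the block extends into the web. Split into flange-overhang and web parts.
C_f = 0.85 f'_c (b_f − b_w) h_f = 0.85 × 30.4 × (780 − 380) × 85 = 878560 N.
Remaining web compression depth: a_w = (T − C_f)/(0.85 f'_c b_w) = (1827000 − 878560)/(0.85 × 30.4 × 380) = 96.59 mm.
M_n = C_f(d − h_f/2) + (T − C_f)(d − a_w/2) = 878560 × (540 − 42.5) + 948440 × (540 − 48.295) = 437.08 + 466.35 = 903.43 × 10⁶ N·mm.
M_n = 903.43 kN·m.

M_n ≈ 903 kN·m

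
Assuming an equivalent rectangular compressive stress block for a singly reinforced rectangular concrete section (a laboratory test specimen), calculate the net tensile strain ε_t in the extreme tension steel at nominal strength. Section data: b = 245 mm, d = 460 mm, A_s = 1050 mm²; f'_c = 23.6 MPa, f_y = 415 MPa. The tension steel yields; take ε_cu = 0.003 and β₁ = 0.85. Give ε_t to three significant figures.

ε_t ≈ 0.0102

a = A_s f_y/(0.85 f'_c b) = 88.66 mm.
β₁ = 0.85, so c = a/β₁ = 88.66/0.85 = 104.31 mm.
From the linear strain diagram with ε_cu = 0.003: ε_t = 0.003 (d − c)/c = 0.003 × (460 − 104.31)/104.31 = 0.0102.
Since ε_t ≥ 0.005, the section is tension-controlled.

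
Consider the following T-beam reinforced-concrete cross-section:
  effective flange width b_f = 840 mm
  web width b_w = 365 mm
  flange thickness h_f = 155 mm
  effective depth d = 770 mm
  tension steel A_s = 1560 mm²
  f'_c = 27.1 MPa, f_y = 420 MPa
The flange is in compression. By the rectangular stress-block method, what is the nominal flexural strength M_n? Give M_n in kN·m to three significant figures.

M_n ≈ 493 kN·m

Tension: T = A_s f_y = 1560 × 420 = 655200 N.
Try a within the flange: a = T/(0.85 f'_c b_f) = 655200/(0.85 × 27.1 × 840) = 33.86 mm.
Since a = 33.86 ≤ h_f = 155 mm, the stress block lies entirely in the flange; analyse as a rectangular beam of width b_f.
M_n = T(d − a/2) = 655200 × (770 − 16.93) = 493.41 × 10⁶ N·mm.
M_n = 493.41 kN·m.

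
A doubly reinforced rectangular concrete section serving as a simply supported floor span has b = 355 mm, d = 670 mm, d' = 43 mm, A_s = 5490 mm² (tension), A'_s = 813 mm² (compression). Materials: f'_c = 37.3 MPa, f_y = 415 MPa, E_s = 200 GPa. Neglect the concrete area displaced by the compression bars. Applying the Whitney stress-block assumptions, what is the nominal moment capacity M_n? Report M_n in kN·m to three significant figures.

M_n ≈ 1340 kN·m

Assume both tension and compression steel yield.
Net tension couple steel: A_s − A'_s = 4677 mm².
a = (A_s − A'_s) f_y / (0.85 f'_c b) = 1940955/(0.85 × 37.3 × 355) = 172.45 mm.
c = a/β₁ = 172.45/0.784 = 219.96 mm; ε'_s = 0.003(c − d')/c = 0.0024 ≥ f_y/E_s = 0.0021, so compression steel does yield.
M_n = (A_s − A'_s) f_y (d − a/2) + A'_s f_y (d − d') = [1940955 × (670 − 86.225) + 337395 × (670 − 43)] × 10⁻⁶ = 1133.08 + 211.55 = 1344.63 kN·m.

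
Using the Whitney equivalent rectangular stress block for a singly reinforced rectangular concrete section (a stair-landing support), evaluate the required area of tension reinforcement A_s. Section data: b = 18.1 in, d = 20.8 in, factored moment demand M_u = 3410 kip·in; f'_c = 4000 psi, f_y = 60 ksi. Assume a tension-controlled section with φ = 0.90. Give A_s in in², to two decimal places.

M_n = M_u/φ = 3410/0.90 = 3788.89 kip·in.
From M_n = 0.85 f'_c a b (d − a/2):
a = d − √(d² − 2M_n/(0.85 f'_c b)) = 20.8 − √(20.8² − 2 × 3788.89/(0.85 × 4 × 18.1)) = 3.207 in.
A_s = 0.85 f'_c a b / f_y = 0.85 × 4 × 3.207 × 18.1 / 60 = 3.289 in².

A_s ≈ 3.29 in²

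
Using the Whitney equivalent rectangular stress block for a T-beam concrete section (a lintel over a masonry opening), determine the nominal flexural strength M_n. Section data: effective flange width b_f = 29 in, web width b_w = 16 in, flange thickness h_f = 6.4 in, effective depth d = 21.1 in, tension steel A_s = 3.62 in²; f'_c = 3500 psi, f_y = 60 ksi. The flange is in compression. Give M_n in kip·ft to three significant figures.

Tension: T = A_s f_y = 3.62 × 60 = 217.2 kips.
Try a within the flange: a = T/(0.85 f'_c b_f) = 217.2/(0.85 × 3.5 × 29) = 2.518 in.
Since a = 2.518 ≤ h_f = 6.4 in, the stress block lies entirely in the flange; analyse as a rectangular beam of width b_f.
M_n = T(d − a/2) = 217.2 × (21.1 − 1.259) = 4309.5 kip·in.
M_n = 4309.5/12 = 359.13 kip·ft.

M_n ≈ 359 kip·ft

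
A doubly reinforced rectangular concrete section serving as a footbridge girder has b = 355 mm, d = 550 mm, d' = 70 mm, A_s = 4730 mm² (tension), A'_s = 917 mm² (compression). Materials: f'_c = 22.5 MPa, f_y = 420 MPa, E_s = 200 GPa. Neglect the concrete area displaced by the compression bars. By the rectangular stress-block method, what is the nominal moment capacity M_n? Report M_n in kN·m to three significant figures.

Assume both tension and compression steel yield.
Net tension couple steel: A_s − A'_s = 3813 mm².
a = (A_s − A'_s) f_y / (0.85 f'_c b) = 1601460/(0.85 × 22.5 × 355) = 235.88 mm.
c = a/β₁ = 235.88/0.85 = 277.51 mm; ε'_s = 0.003(c − d')/c = 0.0022 ≥ f_y/E_s = 0.0021, so compression steel does yield.
M_n = (A_s − A'_s) f_y (d − a/2) + A'_s f_y (d − d') = [1601460 × (550 − 117.94) + 385140 × (550 − 70)] × 10⁻⁶ = 691.93 + 184.87 = 876.80 kN·m.

M_n ≈ 877 kN·m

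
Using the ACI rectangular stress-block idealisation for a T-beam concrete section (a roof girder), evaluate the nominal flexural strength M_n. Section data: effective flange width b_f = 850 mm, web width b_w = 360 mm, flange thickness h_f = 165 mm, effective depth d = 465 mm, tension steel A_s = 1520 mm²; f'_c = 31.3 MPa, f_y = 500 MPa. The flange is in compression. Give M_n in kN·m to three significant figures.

M_n ≈ 341 kN·m

Tension: T = A_s f_y = 1520 × 500 = 760000 N.
Try a within the flange: a = T/(0.85 f'_c b_f) = 760000/(0.85 × 31.3 × 850) = 33.61 mm.
Since a = 33.61 ≤ h_f = 165 mm, the stress block lies entirely in the flange; analyse as a rectangular beam of width b_f.
M_n = T(d − a/2) = 760000 × (465 − 16.805) = 340.63 × 10⁶ N·mm.
M_n = 340.63 kN·m.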